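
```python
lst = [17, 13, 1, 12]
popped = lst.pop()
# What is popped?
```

12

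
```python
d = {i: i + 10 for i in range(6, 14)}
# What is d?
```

{6: 16, 7: 17, 8: 18, 9: 19, 10: 20, 11: 21, 12: 22, 13: 23}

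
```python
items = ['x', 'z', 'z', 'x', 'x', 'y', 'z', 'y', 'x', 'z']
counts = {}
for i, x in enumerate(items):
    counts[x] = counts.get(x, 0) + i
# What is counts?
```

Initial: counts = {}, items = ['x', 'z', 'z', 'x', 'x', 'y', 'z', 'y', 'x', 'z']
i=0, x='x': counts = {'x': 0}
i=1, x='z': counts = {'x': 0, 'z': 1}
i=2, x='z': counts = {'x': 0, 'z': 3}
i=3, x='x': counts = {'x': 3, 'z': 3}
i=4, x='x': counts = {'x': 7, 'z': 3}
i=5, x='y': counts = {'x': 7, 'z': 3, 'y': 5}
i=6, x='z': counts = {'x': 7, 'z': 9, 'y': 5}
i=7, x='y': counts = {'x': 7, 'z': 9, 'y': 12}
i=8, x='x': counts = {'x': 15, 'z': 9, 'y': 12}
i=9, x='z': counts = {'x': 15, 'z': 18, 'y': 12}

{'x': 15, 'z': 18, 'y': 12}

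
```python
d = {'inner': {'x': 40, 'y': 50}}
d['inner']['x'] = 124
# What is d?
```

After line 1: d = {'inner': {'x': 40, 'y': 50}}
After line 2 (inner x overwritten): d = {'inner': {'x': 124, 'y': 50}}

{'inner': {'x': 124, 'y': 50}}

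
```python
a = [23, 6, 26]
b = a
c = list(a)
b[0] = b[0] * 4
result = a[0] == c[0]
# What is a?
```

After line 1: a = [23, 6, 26]
After line 2 (b = a, alias): a = [23, 6, 26], b = [23, 6, 26]
After line 3 (c = list(a) is a copy, new object): c = [23, 6, 26]
After line 4 (b[0] = 23 * 4 = 92; mutates shared a/b): a = b = [92, 6, 26], c = [23, 6, 26]
After line 5 (a[0] = 92, c[0] = 23; result = False)

[92, 6, 26]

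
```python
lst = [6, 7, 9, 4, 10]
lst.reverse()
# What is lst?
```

[10, 4, 9, 7, 6]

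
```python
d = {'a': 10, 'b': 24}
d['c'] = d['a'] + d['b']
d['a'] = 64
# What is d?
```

After line 1: d = {'a': 10, 'b': 24}
After line 2 (d['c'] = 10 + 24): d = {'a': 10, 'b': 24, 'c': 34}
After line 3: d = {'a': 64, 'b': 24, 'c': 34}

{'a': 64, 'b': 24, 'c': 34}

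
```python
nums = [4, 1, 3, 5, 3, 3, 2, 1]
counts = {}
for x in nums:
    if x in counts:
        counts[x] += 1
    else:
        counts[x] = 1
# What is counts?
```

Initial: counts = {}, nums = [4, 1, 3, 5, 3, 3, 2, 1]
See 4: counts = {4: 1}
See 1: counts = {4: 1, 1: 1}
See 3: counts = {4: 1, 1: 1, 3: 1}
See 5: counts = {4: 1, 1: 1, 3: 1, 5: 1}
See 3: counts = {4: 1, 1: 1, 3: 2, 5: 1}
See 3: counts = {4: 1, 1: 1, 3: 3, 5: 1}
See 2: counts = {4: 1, 1: 1, 3: 3, 5: 1, 2: 1}
See 1: counts = {4: 1, 1: 2, 3: 3, 5: 1, 2: 1}

{4: 1, 1: 2, 3: 3, 5: 1, 2: 1}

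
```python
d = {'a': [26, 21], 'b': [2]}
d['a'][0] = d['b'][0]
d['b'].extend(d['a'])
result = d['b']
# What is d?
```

After line 1: d = {'a': [26, 21], 'b': [2]}
After line 2 (a[0] = b[0] = 2): d = {'a': [2, 21], 'b': [2]}
After line 3 (b.extend(a) appends [2, 21]): d = {'a': [2, 21], 'b': [2, 2, 21]}
After line 4: result = d['b'] = [2, 2, 21]

{'a': [2, 21], 'b': [2, 2, 21]}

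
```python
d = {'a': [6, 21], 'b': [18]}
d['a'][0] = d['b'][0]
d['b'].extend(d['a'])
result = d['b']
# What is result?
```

After line 1: d = {'a': [6, 21], 'b': [18]}
After line 2 (a[0] = b[0] = 18): d = {'a': [18, 21], 'b': [18]}
After line 3 (b.extend(a) appends [18, 21]): d = {'a': [18, 21], 'b': [18, 18, 21]}
After line 4: result = d['b'] = [18, 18, 21]

[18, 18, 21]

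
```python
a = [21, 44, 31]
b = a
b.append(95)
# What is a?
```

After line 1: a = [21, 44, 31]
After line 2 (b = a is an alias, same object): a = [21, 44, 31], b = [21, 44, 31]
After line 3 (b.append mutates the shared list): a = [21, 44, 31, 95], b = [21, 44, 31, 95]

[21, 44, 31, 95]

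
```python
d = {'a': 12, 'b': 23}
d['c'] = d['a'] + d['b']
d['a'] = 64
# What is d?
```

After line 1: d = {'a': 12, 'b': 23}
After line 2 (d['c'] = 12 + 23): d = {'a': 12, 'b': 23, 'c': 35}
After line 3: d = {'a': 64, 'b': 23, 'c': 35}

{'a': 64, 'b': 23, 'c': 35}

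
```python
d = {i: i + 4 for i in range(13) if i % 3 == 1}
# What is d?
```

{1: 5, 4: 8, 7: 11, 10: 14}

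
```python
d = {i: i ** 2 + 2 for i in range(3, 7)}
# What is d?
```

{3: 11, 4: 18, 5: 27, 6: 38}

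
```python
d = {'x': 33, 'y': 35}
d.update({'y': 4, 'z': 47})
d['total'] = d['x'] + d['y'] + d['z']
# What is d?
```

After line 1: d = {'x': 33, 'y': 35}
After line 2 (y overwritten, z added): d = {'x': 33, 'y': 4, 'z': 47}
After line 3 (total = 33 + 4 + 47 = 84): d = {'x': 33, 'y': 4, 'z': 47, 'total': 84}

{'x': 33, 'y': 4, 'z': 47, 'total': 84}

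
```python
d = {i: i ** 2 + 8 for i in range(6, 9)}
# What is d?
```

{6: 44, 7: 57, 8: 72}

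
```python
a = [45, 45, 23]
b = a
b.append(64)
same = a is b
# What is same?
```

After line 1: a = [45, 45, 23]
After line 2 (b = a is an alias, same object): a = [45, 45, 23], b = [45, 45, 23]
After line 3 (b.append mutates the shared list): a = [45, 45, 23, 64], b = [45, 45, 23, 64]
After line 4 (same = a is b; same object -> True): same = True

True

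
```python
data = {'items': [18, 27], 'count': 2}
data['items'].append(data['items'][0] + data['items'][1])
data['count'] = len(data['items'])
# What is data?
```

After line 1: data = {'items': [18, 27], 'count': 2}
After line 2 (append 18 + 27 = 45): data = {'items': [18, 27, 45], 'count': 2}
After line 3 (count = len(items) = 3): data = {'items': [18, 27, 45], 'count': 3}

{'items': [18, 27, 45], 'count': 3}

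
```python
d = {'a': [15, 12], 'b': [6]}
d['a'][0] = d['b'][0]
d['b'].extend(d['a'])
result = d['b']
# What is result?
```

After line 1: d = {'a': [15, 12], 'b': [6]}
After line 2 (a[0] = b[0] = 6): d = {'a': [6, 12], 'b': [6]}
After line 3 (b.extend(a) appends [6, 12]): d = {'a': [6, 12], 'b': [6, 6, 12]}
After line 4: result = d['b'] = [6, 6, 12]

[6, 6, 12]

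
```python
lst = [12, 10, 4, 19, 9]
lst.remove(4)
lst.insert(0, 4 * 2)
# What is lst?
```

After line 1: lst = [12, 10, 4, 19, 9]
After line 2 (remove first 4): lst = [12, 10, 19, 9]
After line 3 (insert 8 at index 0): lst = [8, 12, 10, 19, 9]

[8, 12, 10, 19, 9]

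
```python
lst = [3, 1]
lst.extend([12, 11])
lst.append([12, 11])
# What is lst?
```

After line 1: lst = [3, 1]
After line 2 (extend unpacks [12, 11]): lst = [3, 1, 12, 11]
After line 3 (append adds [12, 11] as single element): lst = [3, 1, 12, 11, [12, 11]]

[3, 1, 12, 11, [12, 11]]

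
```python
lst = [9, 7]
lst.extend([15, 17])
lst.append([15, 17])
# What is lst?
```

After line 1: lst = [9, 7]
After line 2 (extend unpacks [15, 17]): lst = [9, 7, 15, 17]
After line 3 (append adds [15, 17] as single element): lst = [9, 7, 15, 17, [15, 17]]

[9, 7, 15, 17, [15, 17]]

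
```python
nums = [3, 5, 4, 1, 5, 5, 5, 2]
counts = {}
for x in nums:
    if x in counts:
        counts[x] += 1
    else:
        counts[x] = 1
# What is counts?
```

Initial: counts = {}, nums = [3, 5, 4, 1, 5, 5, 5, 2]
See 3: counts = {3: 1}
See 5: counts = {3: 1, 5: 1}
See 4: counts = {3: 1, 5: 1, 4: 1}
See 1: counts = {3: 1, 5: 1, 4: 1, 1: 1}
See 5: counts = {3: 1, 5: 2, 4: 1, 1: 1}
See 5: counts = {3: 1, 5: 3, 4: 1, 1: 1}
See 5: counts = {3: 1, 5: 4, 4: 1, 1: 1}
See 2: counts = {3: 1, 5: 4, 4: 1, 1: 1, 2: 1}

{3: 1, 5: 4, 4: 1, 1: 1, 2: 1}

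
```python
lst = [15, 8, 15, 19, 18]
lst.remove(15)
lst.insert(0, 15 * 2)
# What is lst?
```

After line 1: lst = [15, 8, 15, 19, 18]
After line 2 (remove first 15): lst = [8, 15, 19, 18]
After line 3 (insert 30 at index 0): lst = [30, 8, 15, 19, 18]

[30, 8, 15, 19, 18]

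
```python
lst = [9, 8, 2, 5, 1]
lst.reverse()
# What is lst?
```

[1, 5, 2, 8, 9]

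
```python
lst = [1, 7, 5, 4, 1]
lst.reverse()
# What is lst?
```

[1, 4, 5, 7, 1]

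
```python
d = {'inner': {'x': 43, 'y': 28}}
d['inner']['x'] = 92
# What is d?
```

After line 1: d = {'inner': {'x': 43, 'y': 28}}
After line 2 (inner x overwritten): d = {'inner': {'x': 92, 'y': 28}}

{'inner': {'x': 92, 'y': 28}}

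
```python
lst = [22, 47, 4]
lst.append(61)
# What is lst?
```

[22, 47, 4, 61]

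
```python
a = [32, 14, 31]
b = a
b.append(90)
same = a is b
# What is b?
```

After line 1: a = [32, 14, 31]
After line 2 (b = a is an alias, same object): a = [32, 14, 31], b = [32, 14, 31]
After line 3 (b.append mutates the shared list): a = [32, 14, 31, 90], b = [32, 14, 31, 90]
After line 4 (same = a is b; same object -> True): same = True

[32, 14, 31, 90]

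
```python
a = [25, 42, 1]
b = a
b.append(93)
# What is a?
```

After line 1: a = [25, 42, 1]
After line 2 (b = a is an alias, same object): a = [25, 42, 1], b = [25, 42, 1]
After line 3 (b.append mutates the shared list): a = [25, 42, 1, 93], b = [25, 42, 1, 93]

[25, 42, 1, 93]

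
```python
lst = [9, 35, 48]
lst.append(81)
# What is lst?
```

[9, 35, 48, 81]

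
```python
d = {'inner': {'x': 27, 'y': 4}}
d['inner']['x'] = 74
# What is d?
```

After line 1: d = {'inner': {'x': 27, 'y': 4}}
After line 2 (inner x overwritten): d = {'inner': {'x': 74, 'y': 4}}

{'inner': {'x': 74, 'y': 4}}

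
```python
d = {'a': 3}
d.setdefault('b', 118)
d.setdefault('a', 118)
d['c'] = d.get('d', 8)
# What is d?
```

After line 1: d = {'a': 3}
After line 2 (setdefault adds 'b'=118): d = {'a': 3, 'b': 118}
After line 3 (setdefault 'a' no-op, already exists): d = {'a': 3, 'b': 118}
After line 4 (get('d', 8) returns default since 'd' not in d): d = {'a': 3, 'b': 118, 'c': 8}

{'a': 3, 'b': 118, 'c': 8}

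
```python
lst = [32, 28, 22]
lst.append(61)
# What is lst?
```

[32, 28, 22, 61]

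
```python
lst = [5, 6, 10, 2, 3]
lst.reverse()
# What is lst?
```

[3, 2, 10, 6, 5]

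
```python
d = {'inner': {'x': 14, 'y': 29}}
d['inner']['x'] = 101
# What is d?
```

After line 1: d = {'inner': {'x': 14, 'y': 29}}
After line 2 (inner x overwritten): d = {'inner': {'x': 101, 'y': 29}}

{'inner': {'x': 101, 'y': 29}}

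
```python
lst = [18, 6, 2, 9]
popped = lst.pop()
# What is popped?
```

9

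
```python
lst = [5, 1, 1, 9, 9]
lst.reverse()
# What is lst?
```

[9, 9, 1, 1, 5]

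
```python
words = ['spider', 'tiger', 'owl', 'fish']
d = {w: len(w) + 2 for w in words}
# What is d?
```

{'spider': 8, 'tiger': 7, 'owl': 5, 'fish': 6}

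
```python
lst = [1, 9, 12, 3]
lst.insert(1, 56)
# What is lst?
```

[1, 56, 9, 12, 3]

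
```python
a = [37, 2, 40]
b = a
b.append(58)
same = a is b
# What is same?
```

After line 1: a = [37, 2, 40]
After line 2 (b = a is an alias, same object): a = [37, 2, 40], b = [37, 2, 40]
After line 3 (b.append mutates the shared list): a = [37, 2, 40, 58], b = [37, 2, 40, 58]
After line 4 (same = a is b; same object -> True): same = True

True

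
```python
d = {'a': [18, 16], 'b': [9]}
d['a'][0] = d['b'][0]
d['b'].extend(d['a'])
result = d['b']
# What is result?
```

After line 1: d = {'a': [18, 16], 'b': [9]}
After line 2 (a[0] = b[0] = 9): d = {'a': [9, 16], 'b': [9]}
After line 3 (b.extend(a) appends [9, 16]): d = {'a': [9, 16], 'b': [9, 9, 16]}
After line 4: result = d['b'] = [9, 9, 16]

[9, 9, 16]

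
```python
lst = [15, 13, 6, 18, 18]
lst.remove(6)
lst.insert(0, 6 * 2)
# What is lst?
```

After line 1: lst = [15, 13, 6, 18, 18]
After line 2 (remove first 6): lst = [15, 13, 18, 18]
After line 3 (insert 12 at index 0): lst = [12, 15, 13, 18, 18]

[12, 15, 13, 18, 18]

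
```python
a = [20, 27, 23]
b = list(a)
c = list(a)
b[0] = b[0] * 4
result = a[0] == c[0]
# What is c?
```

After line 1: a = [20, 27, 23]
After line 2 (b = list(a), copy): a = [20, 27, 23], b = [20, 27, 23]
After line 3 (c = list(a) is a copy, new object): c = [20, 27, 23]
After line 4 (b[0] = 20 * 4 = 80; only b mutates (copy)): a = [20, 27, 23], b = [80, 27, 23], c = [20, 27, 23]
After line 5 (a[0] = 20, c[0] = 20; result = True)

[20, 27, 23]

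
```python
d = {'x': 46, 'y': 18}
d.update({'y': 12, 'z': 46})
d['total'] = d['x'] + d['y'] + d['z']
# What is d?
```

After line 1: d = {'x': 46, 'y': 18}
After line 2 (y overwritten, z added): d = {'x': 46, 'y': 12, 'z': 46}
After line 3 (total = 46 + 12 + 46 = 104): d = {'x': 46, 'y': 12, 'z': 46, 'total': 104}

{'x': 46, 'y': 12, 'z': 46, 'total': 104}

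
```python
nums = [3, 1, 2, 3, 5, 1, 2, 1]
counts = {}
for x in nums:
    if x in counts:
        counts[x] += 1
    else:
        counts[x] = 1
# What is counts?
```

Initial: counts = {}, nums = [3, 1, 2, 3, 5, 1, 2, 1]
See 3: counts = {3: 1}
See 1: counts = {3: 1, 1: 1}
See 2: counts = {3: 1, 1: 1, 2: 1}
See 3: counts = {3: 2, 1: 1, 2: 1}
See 5: counts = {3: 2, 1: 1, 2: 1, 5: 1}
See 1: counts = {3: 2, 1: 2, 2: 1, 5: 1}
See 2: counts = {3: 2, 1: 2, 2: 2, 5: 1}
See 1: counts = {3: 2, 1: 3, 2: 2, 5: 1}

{3: 2, 1: 3, 2: 2, 5: 1}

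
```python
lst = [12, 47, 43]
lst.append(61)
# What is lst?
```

[12, 47, 43, 61]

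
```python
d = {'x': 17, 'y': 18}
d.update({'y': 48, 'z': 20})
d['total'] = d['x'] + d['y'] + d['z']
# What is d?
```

After line 1: d = {'x': 17, 'y': 18}
After line 2 (y overwritten, z added): d = {'x': 17, 'y': 48, 'z': 20}
After line 3 (total = 17 + 48 + 20 = 85): d = {'x': 17, 'y': 48, 'z': 20, 'total': 85}

{'x': 17, 'y': 48, 'z': 20, 'total': 85}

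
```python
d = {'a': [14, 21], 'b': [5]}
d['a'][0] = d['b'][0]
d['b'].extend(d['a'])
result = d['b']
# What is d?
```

After line 1: d = {'a': [14, 21], 'b': [5]}
After line 2 (a[0] = b[0] = 5): d = {'a': [5, 21], 'b': [5]}
After line 3 (b.extend(a) appends [5, 21]): d = {'a': [5, 21], 'b': [5, 5, 21]}
After line 4: result = d['b'] = [5, 5, 21]

{'a': [5, 21], 'b': [5, 5, 21]}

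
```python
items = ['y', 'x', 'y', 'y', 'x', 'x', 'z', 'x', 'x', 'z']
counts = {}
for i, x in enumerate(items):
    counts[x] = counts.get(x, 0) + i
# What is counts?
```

Initial: counts = {}, items = ['y', 'x', 'y', 'y', 'x', 'x', 'z', 'x', 'x', 'z']
i=0, x='y': counts = {'y': 0}
i=1, x='x': counts = {'y': 0, 'x': 1}
i=2, x='y': counts = {'y': 2, 'x': 1}
i=3, x='y': counts = {'y': 5, 'x': 1}
i=4, x='x': counts = {'y': 5, 'x': 5}
i=5, x='x': counts = {'y': 5, 'x': 10}
i=6, x='z': counts = {'y': 5, 'x': 10, 'z': 6}
i=7, x='x': counts = {'y': 5, 'x': 17, 'z': 6}
i=8, x='x': counts = {'y': 5, 'x': 25, 'z': 6}
i=9, x='z': counts = {'y': 5, 'x': 25, 'z': 15}

{'y': 5, 'x': 25, 'z': 15}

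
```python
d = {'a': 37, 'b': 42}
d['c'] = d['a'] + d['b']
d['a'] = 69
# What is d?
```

After line 1: d = {'a': 37, 'b': 42}
After line 2 (d['c'] = 37 + 42): d = {'a': 37, 'b': 42, 'c': 79}
After line 3: d = {'a': 69, 'b': 42, 'c': 79}

{'a': 69, 'b': 42, 'c': 79}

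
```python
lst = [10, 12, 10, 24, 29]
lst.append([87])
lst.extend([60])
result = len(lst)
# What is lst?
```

After line 1: lst = [10, 12, 10, 24, 29]
After line 2 (append adds [87] as single element): lst = [10, 12, 10, 24, 29, [87]]
After line 3 (extend unpacks [60], adds 60): lst = [10, 12, 10, 24, 29, [87], 60]
After line 4: result = len(lst) = 7

[10, 12, 10, 24, 29, [87], 60]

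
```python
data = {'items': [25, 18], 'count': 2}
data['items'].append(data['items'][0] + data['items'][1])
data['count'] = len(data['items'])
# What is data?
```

After line 1: data = {'items': [25, 18], 'count': 2}
After line 2 (append 25 + 18 = 43): data = {'items': [25, 18, 43], 'count': 2}
After line 3 (count = len(items) = 3): data = {'items': [25, 18, 43], 'count': 3}

{'items': [25, 18, 43], 'count': 3}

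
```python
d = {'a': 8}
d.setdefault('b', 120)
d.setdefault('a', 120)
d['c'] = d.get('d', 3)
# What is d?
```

After line 1: d = {'a': 8}
After line 2 (setdefault adds 'b'=120): d = {'a': 8, 'b': 120}
After line 3 (setdefault 'a' no-op, already exists): d = {'a': 8, 'b': 120}
After line 4 (get('d', 3) returns default since 'd' not in d): d = {'a': 8, 'b': 120, 'c': 3}

{'a': 8, 'b': 120, 'c': 3}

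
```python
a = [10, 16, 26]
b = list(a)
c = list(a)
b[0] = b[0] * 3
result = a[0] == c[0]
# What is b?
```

After line 1: a = [10, 16, 26]
After line 2 (b = list(a), copy): a = [10, 16, 26], b = [10, 16, 26]
After line 3 (c = list(a) is a copy, new object): c = [10, 16, 26]
After line 4 (b[0] = 10 * 3 = 30; only b mutates (copy)): a = [10, 16, 26], b = [30, 16, 26], c = [10, 16, 26]
After line 5 (a[0] = 10, c[0] = 10; result = True)

[30, 16, 26]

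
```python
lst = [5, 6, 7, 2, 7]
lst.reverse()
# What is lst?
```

[7, 2, 7, 6, 5]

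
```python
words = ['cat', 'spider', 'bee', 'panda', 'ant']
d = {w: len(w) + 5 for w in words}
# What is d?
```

{'cat': 8, 'spider': 11, 'bee': 8, 'panda': 10, 'ant': 8}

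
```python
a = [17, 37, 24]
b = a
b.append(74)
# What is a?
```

After line 1: a = [17, 37, 24]
After line 2 (b = a is an alias, same object): a = [17, 37, 24], b = [17, 37, 24]
After line 3 (b.append mutates the shared list): a = [17, 37, 24, 74], b = [17, 37, 24, 74]

[17, 37, 24, 74]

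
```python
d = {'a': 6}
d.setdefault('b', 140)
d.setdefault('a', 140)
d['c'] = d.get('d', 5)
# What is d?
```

After line 1: d = {'a': 6}
After line 2 (setdefault adds 'b'=140): d = {'a': 6, 'b': 140}
After line 3 (setdefault 'a' no-op, already exists): d = {'a': 6, 'b': 140}
After line 4 (get('d', 5) returns default since 'd' not in d): d = {'a': 6, 'b': 140, 'c': 5}

{'a': 6, 'b': 140, 'c': 5}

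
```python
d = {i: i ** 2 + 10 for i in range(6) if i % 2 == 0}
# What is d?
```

{0: 10, 2: 14, 4: 26}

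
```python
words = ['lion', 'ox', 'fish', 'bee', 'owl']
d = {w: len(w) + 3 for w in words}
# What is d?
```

{'lion': 7, 'ox': 5, 'fish': 7, 'bee': 6, 'owl': 6}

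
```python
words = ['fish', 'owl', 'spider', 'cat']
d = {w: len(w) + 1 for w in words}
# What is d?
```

{'fish': 5, 'owl': 4, 'spider': 7, 'cat': 4}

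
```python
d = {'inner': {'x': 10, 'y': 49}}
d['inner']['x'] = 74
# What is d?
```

After line 1: d = {'inner': {'x': 10, 'y': 49}}
After line 2 (inner x overwritten): d = {'inner': {'x': 74, 'y': 49}}

{'inner': {'x': 74, 'y': 49}}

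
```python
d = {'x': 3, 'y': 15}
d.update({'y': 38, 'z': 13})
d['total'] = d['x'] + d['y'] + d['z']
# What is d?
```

After line 1: d = {'x': 3, 'y': 15}
After line 2 (y overwritten, z added): d = {'x': 3, 'y': 38, 'z': 13}
After line 3 (total = 3 + 38 + 13 = 54): d = {'x': 3, 'y': 38, 'z': 13, 'total': 54}

{'x': 3, 'y': 38, 'z': 13, 'total': 54}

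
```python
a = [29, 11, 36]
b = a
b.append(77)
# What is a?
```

After line 1: a = [29, 11, 36]
After line 2 (b = a is an alias, same object): a = [29, 11, 36], b = [29, 11, 36]
After line 3 (b.append mutates the shared list): a = [29, 11, 36, 77], b = [29, 11, 36, 77]

[29, 11, 36, 77]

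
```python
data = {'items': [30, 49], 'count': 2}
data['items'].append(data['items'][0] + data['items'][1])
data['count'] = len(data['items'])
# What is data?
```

After line 1: data = {'items': [30, 49], 'count': 2}
After line 2 (append 30 + 49 = 79): data = {'items': [30, 49, 79], 'count': 2}
After line 3 (count = len(items) = 3): data = {'items': [30, 49, 79], 'count': 3}

{'items': [30, 49, 79], 'count': 3}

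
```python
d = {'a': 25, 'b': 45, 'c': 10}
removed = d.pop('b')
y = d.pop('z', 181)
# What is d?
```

After line 1: d = {'a': 25, 'b': 45, 'c': 10}
After line 2 (pop 'b' returns 45): d = {'a': 25, 'c': 10}, removed = 45
After line 3 (pop 'z' missing, returns default 181): d = {'a': 25, 'c': 10}, y = 181

{'a': 25, 'c': 10}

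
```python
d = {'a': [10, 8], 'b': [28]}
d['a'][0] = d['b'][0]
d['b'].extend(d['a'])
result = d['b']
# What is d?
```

After line 1: d = {'a': [10, 8], 'b': [28]}
After line 2 (a[0] = b[0] = 28): d = {'a': [28, 8], 'b': [28]}
After line 3 (b.extend(a) appends [28, 8]): d = {'a': [28, 8], 'b': [28, 28, 8]}
After line 4: result = d['b'] = [28, 28, 8]

{'a': [28, 8], 'b': [28, 28, 8]}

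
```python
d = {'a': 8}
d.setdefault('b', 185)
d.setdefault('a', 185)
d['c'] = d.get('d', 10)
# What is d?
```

After line 1: d = {'a': 8}
After line 2 (setdefault adds 'b'=185): d = {'a': 8, 'b': 185}
After line 3 (setdefault 'a' no-op, already exists): d = {'a': 8, 'b': 185}
After line 4 (get('d', 10) returns default since 'd' not in d): d = {'a': 8, 'b': 185, 'c': 10}

{'a': 8, 'b': 185, 'c': 10}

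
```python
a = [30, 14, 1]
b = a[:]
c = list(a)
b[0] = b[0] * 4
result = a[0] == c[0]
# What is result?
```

After line 1: a = [30, 14, 1]
After line 2 (b = a[:], copy): a = [30, 14, 1], b = [30, 14, 1]
After line 3 (c = list(a) is a copy, new object): c = [30, 14, 1]
After line 4 (b[0] = 30 * 4 = 120; only b mutates (copy)): a = [30, 14, 1], b = [120, 14, 1], c = [30, 14, 1]
After line 5 (a[0] = 30, c[0] = 30; result = True)

True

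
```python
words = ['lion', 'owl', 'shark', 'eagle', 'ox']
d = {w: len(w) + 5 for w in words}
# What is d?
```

{'lion': 9, 'owl': 8, 'shark': 10, 'eagle': 10, 'ox': 7}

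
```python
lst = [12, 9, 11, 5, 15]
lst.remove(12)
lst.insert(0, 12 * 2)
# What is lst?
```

After line 1: lst = [12, 9, 11, 5, 15]
After line 2 (remove first 12): lst = [9, 11, 5, 15]
After line 3 (insert 24 at index 0): lst = [24, 9, 11, 5, 15]

[24, 9, 11, 5, 15]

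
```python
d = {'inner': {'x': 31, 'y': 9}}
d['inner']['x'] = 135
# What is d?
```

After line 1: d = {'inner': {'x': 31, 'y': 9}}
After line 2 (inner x overwritten): d = {'inner': {'x': 135, 'y': 9}}

{'inner': {'x': 135, 'y': 9}}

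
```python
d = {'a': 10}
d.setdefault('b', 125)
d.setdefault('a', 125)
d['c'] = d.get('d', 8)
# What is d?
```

After line 1: d = {'a': 10}
After line 2 (setdefault adds 'b'=125): d = {'a': 10, 'b': 125}
After line 3 (setdefault 'a' no-op, already exists): d = {'a': 10, 'b': 125}
After line 4 (get('d', 8) returns default since 'd' not in d): d = {'a': 10, 'b': 125, 'c': 8}

{'a': 10, 'b': 125, 'c': 8}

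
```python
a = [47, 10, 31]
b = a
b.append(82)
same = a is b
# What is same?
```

After line 1: a = [47, 10, 31]
After line 2 (b = a is an alias, same object): a = [47, 10, 31], b = [47, 10, 31]
After line 3 (b.append mutates the shared list): a = [47, 10, 31, 82], b = [47, 10, 31, 82]
After line 4 (same = a is b; same object -> True): same = True

True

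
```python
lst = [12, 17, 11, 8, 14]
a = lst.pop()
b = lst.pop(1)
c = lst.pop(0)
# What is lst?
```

After line 1: lst = [12, 17, 11, 8, 14]
After line 2 (pop() -> a = 14): lst = [12, 17, 11, 8]
After line 3 (pop(1) -> b = 17): lst = [12, 11, 8]
After line 4 (pop(0) -> c = 12): lst = [11, 8]

[11, 8]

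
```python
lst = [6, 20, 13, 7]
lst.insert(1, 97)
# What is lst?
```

[6, 97, 20, 13, 7]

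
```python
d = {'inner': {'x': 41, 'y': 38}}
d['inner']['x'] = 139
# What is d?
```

After line 1: d = {'inner': {'x': 41, 'y': 38}}
After line 2 (inner x overwritten): d = {'inner': {'x': 139, 'y': 38}}

{'inner': {'x': 139, 'y': 38}}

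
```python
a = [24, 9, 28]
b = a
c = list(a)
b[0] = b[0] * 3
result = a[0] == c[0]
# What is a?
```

After line 1: a = [24, 9, 28]
After line 2 (b = a, alias): a = [24, 9, 28], b = [24, 9, 28]
After line 3 (c = list(a) is a copy, new object): c = [24, 9, 28]
After line 4 (b[0] = 24 * 3 = 72; mutates shared a/b): a = b = [72, 9, 28], c = [24, 9, 28]
After line 5 (a[0] = 72, c[0] = 24; result = False)

[72, 9, 28]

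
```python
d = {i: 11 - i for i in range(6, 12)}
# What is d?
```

{6: 5, 7: 4, 8: 3, 9: 2, 10: 1, 11: 0}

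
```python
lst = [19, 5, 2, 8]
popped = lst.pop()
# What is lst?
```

[19, 5, 2]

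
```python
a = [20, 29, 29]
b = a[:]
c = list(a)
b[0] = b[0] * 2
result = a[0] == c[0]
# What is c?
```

After line 1: a = [20, 29, 29]
After line 2 (b = a[:], copy): a = [20, 29, 29], b = [20, 29, 29]
After line 3 (c = list(a) is a copy, new object): c = [20, 29, 29]
After line 4 (b[0] = 20 * 2 = 40; only b mutates (copy)): a = [20, 29, 29], b = [40, 29, 29], c = [20, 29, 29]
After line 5 (a[0] = 20, c[0] = 20; result = True)

[20, 29, 29]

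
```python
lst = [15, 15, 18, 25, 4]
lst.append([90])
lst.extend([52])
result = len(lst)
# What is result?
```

After line 1: lst = [15, 15, 18, 25, 4]
After line 2 (append adds [90] as single element): lst = [15, 15, 18, 25, 4, [90]]
After line 3 (extend unpacks [52], adds 52): lst = [15, 15, 18, 25, 4, [90], 52]
After line 4: result = len(lst) = 7

7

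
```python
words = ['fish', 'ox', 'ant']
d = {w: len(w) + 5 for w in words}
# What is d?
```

{'fish': 9, 'ox': 7, 'ant': 8}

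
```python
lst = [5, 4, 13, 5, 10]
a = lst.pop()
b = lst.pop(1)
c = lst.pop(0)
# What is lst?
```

After line 1: lst = [5, 4, 13, 5, 10]
After line 2 (pop() -> a = 10): lst = [5, 4, 13, 5]
After line 3 (pop(1) -> b = 4): lst = [5, 13, 5]
After line 4 (pop(0) -> c = 5): lst = [13, 5]

[13, 5]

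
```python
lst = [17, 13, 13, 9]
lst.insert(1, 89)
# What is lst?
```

[17, 89, 13, 13, 9]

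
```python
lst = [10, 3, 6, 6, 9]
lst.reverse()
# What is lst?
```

[9, 6, 6, 3, 10]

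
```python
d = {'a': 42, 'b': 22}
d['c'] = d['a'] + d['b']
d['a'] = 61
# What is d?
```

After line 1: d = {'a': 42, 'b': 22}
After line 2 (d['c'] = 42 + 22): d = {'a': 42, 'b': 22, 'c': 64}
After line 3: d = {'a': 61, 'b': 22, 'c': 64}

{'a': 61, 'b': 22, 'c': 64}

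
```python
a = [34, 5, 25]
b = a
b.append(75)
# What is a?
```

After line 1: a = [34, 5, 25]
After line 2 (b = a is an alias, same object): a = [34, 5, 25], b = [34, 5, 25]
After line 3 (b.append mutates the shared list): a = [34, 5, 25, 75], b = [34, 5, 25, 75]

[34, 5, 25, 75]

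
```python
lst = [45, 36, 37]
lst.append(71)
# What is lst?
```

[45, 36, 37, 71]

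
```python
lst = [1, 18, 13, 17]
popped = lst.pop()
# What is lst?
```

[1, 18, 13]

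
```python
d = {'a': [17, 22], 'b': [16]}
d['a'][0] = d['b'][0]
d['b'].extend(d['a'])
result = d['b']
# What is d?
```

After line 1: d = {'a': [17, 22], 'b': [16]}
After line 2 (a[0] = b[0] = 16): d = {'a': [16, 22], 'b': [16]}
After line 3 (b.extend(a) appends [16, 22]): d = {'a': [16, 22], 'b': [16, 16, 22]}
After line 4: result = d['b'] = [16, 16, 22]

{'a': [16, 22], 'b': [16, 16, 22]}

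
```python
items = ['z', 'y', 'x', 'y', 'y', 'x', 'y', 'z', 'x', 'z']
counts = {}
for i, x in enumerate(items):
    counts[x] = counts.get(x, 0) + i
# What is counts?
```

Initial: counts = {}, items = ['z', 'y', 'x', 'y', 'y', 'x', 'y', 'z', 'x', 'z']
i=0, x='z': counts = {'z': 0}
i=1, x='y': counts = {'z': 0, 'y': 1}
i=2, x='x': counts = {'z': 0, 'y': 1, 'x': 2}
i=3, x='y': counts = {'z': 0, 'y': 4, 'x': 2}
i=4, x='y': counts = {'z': 0, 'y': 8, 'x': 2}
i=5, x='x': counts = {'z': 0, 'y': 8, 'x': 7}
i=6, x='y': counts = {'z': 0, 'y': 14, 'x': 7}
i=7, x='z': counts = {'z': 7, 'y': 14, 'x': 7}
i=8, x='x': counts = {'z': 7, 'y': 14, 'x': 15}
i=9, x='z': counts = {'z': 16, 'y': 14, 'x': 15}

{'z': 16, 'y': 14, 'x': 15}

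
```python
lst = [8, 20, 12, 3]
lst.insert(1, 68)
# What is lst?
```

[8, 68, 20, 12, 3]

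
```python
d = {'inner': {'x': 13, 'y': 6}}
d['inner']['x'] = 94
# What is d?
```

After line 1: d = {'inner': {'x': 13, 'y': 6}}
After line 2 (inner x overwritten): d = {'inner': {'x': 94, 'y': 6}}

{'inner': {'x': 94, 'y': 6}}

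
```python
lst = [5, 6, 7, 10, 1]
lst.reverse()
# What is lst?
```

[1, 10, 7, 6, 5]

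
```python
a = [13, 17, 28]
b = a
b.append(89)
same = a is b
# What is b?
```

After line 1: a = [13, 17, 28]
After line 2 (b = a is an alias, same object): a = [13, 17, 28], b = [13, 17, 28]
After line 3 (b.append mutates the shared list): a = [13, 17, 28, 89], b = [13, 17, 28, 89]
After line 4 (same = a is b; same object -> True): same = True

[13, 17, 28, 89]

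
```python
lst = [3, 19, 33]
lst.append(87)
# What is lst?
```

[3, 19, 33, 87]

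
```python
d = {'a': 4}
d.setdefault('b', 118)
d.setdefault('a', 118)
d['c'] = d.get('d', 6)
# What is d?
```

After line 1: d = {'a': 4}
After line 2 (setdefault adds 'b'=118): d = {'a': 4, 'b': 118}
After line 3 (setdefault 'a' no-op, already exists): d = {'a': 4, 'b': 118}
After line 4 (get('d', 6) returns default since 'd' not in d): d = {'a': 4, 'b': 118, 'c': 6}

{'a': 4, 'b': 118, 'c': 6}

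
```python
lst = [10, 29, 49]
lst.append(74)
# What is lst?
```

[10, 29, 49, 74]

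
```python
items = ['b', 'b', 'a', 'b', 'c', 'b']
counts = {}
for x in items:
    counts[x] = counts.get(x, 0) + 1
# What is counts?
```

Initial: counts = {}, items = ['b', 'b', 'a', 'b', 'c', 'b']
See 'b': counts = {'b': 1}
See 'b': counts = {'b': 2}
See 'a': counts = {'b': 2, 'a': 1}
See 'b': counts = {'b': 3, 'a': 1}
See 'c': counts = {'b': 3, 'a': 1, 'c': 1}
See 'b': counts = {'b': 4, 'a': 1, 'c': 1}

{'b': 4, 'a': 1, 'c': 1}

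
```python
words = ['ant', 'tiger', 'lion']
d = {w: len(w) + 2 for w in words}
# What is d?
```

{'ant': 5, 'tiger': 7, 'lion': 6}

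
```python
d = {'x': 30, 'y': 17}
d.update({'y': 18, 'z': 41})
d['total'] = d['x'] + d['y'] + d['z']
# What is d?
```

After line 1: d = {'x': 30, 'y': 17}
After line 2 (y overwritten, z added): d = {'x': 30, 'y': 18, 'z': 41}
After line 3 (total = 30 + 18 + 41 = 89): d = {'x': 30, 'y': 18, 'z': 41, 'total': 89}

{'x': 30, 'y': 18, 'z': 41, 'total': 89}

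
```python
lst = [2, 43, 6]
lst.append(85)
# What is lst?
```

[2, 43, 6, 85]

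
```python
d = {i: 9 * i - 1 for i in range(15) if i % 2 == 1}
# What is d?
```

{1: 8, 3: 26, 5: 44, 7: 62, 9: 80, 11: 98, 13: 116}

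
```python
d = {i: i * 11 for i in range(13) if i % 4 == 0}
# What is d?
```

{0: 0, 4: 44, 8: 88, 12: 132}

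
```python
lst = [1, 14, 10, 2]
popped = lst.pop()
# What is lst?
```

[1, 14, 10]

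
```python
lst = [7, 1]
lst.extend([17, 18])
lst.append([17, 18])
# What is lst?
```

After line 1: lst = [7, 1]
After line 2 (extend unpacks [17, 18]): lst = [7, 1, 17, 18]
After line 3 (append adds [17, 18] as single element): lst = [7, 1, 17, 18, [17, 18]]

[7, 1, 17, 18, [17, 18]]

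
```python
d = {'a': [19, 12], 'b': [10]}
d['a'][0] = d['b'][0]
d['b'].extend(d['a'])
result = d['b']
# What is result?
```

After line 1: d = {'a': [19, 12], 'b': [10]}
After line 2 (a[0] = b[0] = 10): d = {'a': [10, 12], 'b': [10]}
After line 3 (b.extend(a) appends [10, 12]): d = {'a': [10, 12], 'b': [10, 10, 12]}
After line 4: result = d['b'] = [10, 10, 12]

[10, 10, 12]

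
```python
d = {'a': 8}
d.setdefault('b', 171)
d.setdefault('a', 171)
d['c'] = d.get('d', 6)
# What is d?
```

After line 1: d = {'a': 8}
After line 2 (setdefault adds 'b'=171): d = {'a': 8, 'b': 171}
After line 3 (setdefault 'a' no-op, already exists): d = {'a': 8, 'b': 171}
After line 4 (get('d', 6) returns default since 'd' not in d): d = {'a': 8, 'b': 171, 'c': 6}

{'a': 8, 'b': 171, 'c': 6}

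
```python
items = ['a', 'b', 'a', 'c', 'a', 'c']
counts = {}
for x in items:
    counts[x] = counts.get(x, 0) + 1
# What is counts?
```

Initial: counts = {}, items = ['a', 'b', 'a', 'c', 'a', 'c']
See 'a': counts = {'a': 1}
See 'b': counts = {'a': 1, 'b': 1}
See 'a': counts = {'a': 2, 'b': 1}
See 'c': counts = {'a': 2, 'b': 1, 'c': 1}
See 'a': counts = {'a': 3, 'b': 1, 'c': 1}
See 'c': counts = {'a': 3, 'b': 1, 'c': 2}

{'a': 3, 'b': 1, 'c': 2}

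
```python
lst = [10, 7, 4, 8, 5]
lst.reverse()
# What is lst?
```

[5, 8, 4, 7, 10]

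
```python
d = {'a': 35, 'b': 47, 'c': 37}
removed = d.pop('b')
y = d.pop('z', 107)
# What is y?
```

After line 1: d = {'a': 35, 'b': 47, 'c': 37}
After line 2 (pop 'b' returns 47): d = {'a': 35, 'c': 37}, removed = 47
After line 3 (pop 'z' missing, returns default 107): d = {'a': 35, 'c': 37}, y = 107

107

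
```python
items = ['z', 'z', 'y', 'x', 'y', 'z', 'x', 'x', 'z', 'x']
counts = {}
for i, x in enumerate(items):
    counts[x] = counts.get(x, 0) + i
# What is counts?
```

Initial: counts = {}, items = ['z', 'z', 'y', 'x', 'y', 'z', 'x', 'x', 'z', 'x']
i=0, x='z': counts = {'z': 0}
i=1, x='z': counts = {'z': 1}
i=2, x='y': counts = {'z': 1, 'y': 2}
i=3, x='x': counts = {'z': 1, 'y': 2, 'x': 3}
i=4, x='y': counts = {'z': 1, 'y': 6, 'x': 3}
i=5, x='z': counts = {'z': 6, 'y': 6, 'x': 3}
i=6, x='x': counts = {'z': 6, 'y': 6, 'x': 9}
i=7, x='x': counts = {'z': 6, 'y': 6, 'x': 16}
i=8, x='z': counts = {'z': 14, 'y': 6, 'x': 16}
i=9, x='x': counts = {'z': 14, 'y': 6, 'x': 25}

{'z': 14, 'y': 6, 'x': 25}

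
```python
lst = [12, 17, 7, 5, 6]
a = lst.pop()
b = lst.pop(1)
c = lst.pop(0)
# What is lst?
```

After line 1: lst = [12, 17, 7, 5, 6]
After line 2 (pop() -> a = 6): lst = [12, 17, 7, 5]
After line 3 (pop(1) -> b = 17): lst = [12, 7, 5]
After line 4 (pop(0) -> c = 12): lst = [7, 5]

[7, 5]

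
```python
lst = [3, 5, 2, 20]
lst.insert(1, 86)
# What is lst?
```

[3, 86, 5, 2, 20]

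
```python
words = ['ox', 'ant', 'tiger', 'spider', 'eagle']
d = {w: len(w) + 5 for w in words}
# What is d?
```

{'ox': 7, 'ant': 8, 'tiger': 10, 'spider': 11, 'eagle': 10}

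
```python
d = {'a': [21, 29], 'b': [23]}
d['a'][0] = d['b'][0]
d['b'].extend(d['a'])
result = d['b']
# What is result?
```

After line 1: d = {'a': [21, 29], 'b': [23]}
After line 2 (a[0] = b[0] = 23): d = {'a': [23, 29], 'b': [23]}
After line 3 (b.extend(a) appends [23, 29]): d = {'a': [23, 29], 'b': [23, 23, 29]}
After line 4: result = d['b'] = [23, 23, 29]

[23, 23, 29]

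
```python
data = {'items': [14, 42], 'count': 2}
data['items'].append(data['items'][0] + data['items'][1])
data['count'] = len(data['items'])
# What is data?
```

After line 1: data = {'items': [14, 42], 'count': 2}
After line 2 (append 14 + 42 = 56): data = {'items': [14, 42, 56], 'count': 2}
After line 3 (count = len(items) = 3): data = {'items': [14, 42, 56], 'count': 3}

{'items': [14, 42, 56], 'count': 3}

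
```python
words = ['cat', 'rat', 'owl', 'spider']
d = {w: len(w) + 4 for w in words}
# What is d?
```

{'cat': 7, 'rat': 7, 'owl': 7, 'spider': 10}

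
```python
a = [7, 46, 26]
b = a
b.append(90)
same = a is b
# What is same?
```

After line 1: a = [7, 46, 26]
After line 2 (b = a is an alias, same object): a = [7, 46, 26], b = [7, 46, 26]
After line 3 (b.append mutates the shared list): a = [7, 46, 26, 90], b = [7, 46, 26, 90]
After line 4 (same = a is b; same object -> True): same = True

True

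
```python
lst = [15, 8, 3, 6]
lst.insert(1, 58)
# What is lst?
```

[15, 58, 8, 3, 6]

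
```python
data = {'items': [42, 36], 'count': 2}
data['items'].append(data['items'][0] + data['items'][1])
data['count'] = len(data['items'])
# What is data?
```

After line 1: data = {'items': [42, 36], 'count': 2}
After line 2 (append 42 + 36 = 78): data = {'items': [42, 36, 78], 'count': 2}
After line 3 (count = len(items) = 3): data = {'items': [42, 36, 78], 'count': 3}

{'items': [42, 36, 78], 'count': 3}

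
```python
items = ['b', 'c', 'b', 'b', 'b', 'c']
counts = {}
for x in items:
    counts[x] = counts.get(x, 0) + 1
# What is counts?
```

Initial: counts = {}, items = ['b', 'c', 'b', 'b', 'b', 'c']
See 'b': counts = {'b': 1}
See 'c': counts = {'b': 1, 'c': 1}
See 'b': counts = {'b': 2, 'c': 1}
See 'b': counts = {'b': 3, 'c': 1}
See 'b': counts = {'b': 4, 'c': 1}
See 'c': counts = {'b': 4, 'c': 2}

{'b': 4, 'c': 2}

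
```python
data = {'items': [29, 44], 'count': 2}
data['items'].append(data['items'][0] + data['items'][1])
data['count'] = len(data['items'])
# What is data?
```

After line 1: data = {'items': [29, 44], 'count': 2}
After line 2 (append 29 + 44 = 73): data = {'items': [29, 44, 73], 'count': 2}
After line 3 (count = len(items) = 3): data = {'items': [29, 44, 73], 'count': 3}

{'items': [29, 44, 73], 'count': 3}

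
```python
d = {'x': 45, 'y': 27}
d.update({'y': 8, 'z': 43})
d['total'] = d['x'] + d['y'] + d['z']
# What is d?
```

After line 1: d = {'x': 45, 'y': 27}
After line 2 (y overwritten, z added): d = {'x': 45, 'y': 8, 'z': 43}
After line 3 (total = 45 + 8 + 43 = 96): d = {'x': 45, 'y': 8, 'z': 43, 'total': 96}

{'x': 45, 'y': 8, 'z': 43, 'total': 96}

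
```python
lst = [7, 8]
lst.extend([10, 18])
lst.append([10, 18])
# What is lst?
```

After line 1: lst = [7, 8]
After line 2 (extend unpacks [10, 18]): lst = [7, 8, 10, 18]
After line 3 (append adds [10, 18] as single element): lst = [7, 8, 10, 18, [10, 18]]

[7, 8, 10, 18, [10, 18]]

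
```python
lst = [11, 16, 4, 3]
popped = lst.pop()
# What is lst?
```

[11, 16, 4]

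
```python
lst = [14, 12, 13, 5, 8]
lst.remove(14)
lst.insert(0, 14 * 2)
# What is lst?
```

After line 1: lst = [14, 12, 13, 5, 8]
After line 2 (remove first 14): lst = [12, 13, 5, 8]
After line 3 (insert 28 at index 0): lst = [28, 12, 13, 5, 8]

[28, 12, 13, 5, 8]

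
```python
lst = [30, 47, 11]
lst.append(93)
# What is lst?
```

[30, 47, 11, 93]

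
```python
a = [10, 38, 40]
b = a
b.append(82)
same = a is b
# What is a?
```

After line 1: a = [10, 38, 40]
After line 2 (b = a is an alias, same object): a = [10, 38, 40], b = [10, 38, 40]
After line 3 (b.append mutates the shared list): a = [10, 38, 40, 82], b = [10, 38, 40, 82]
After line 4 (same = a is b; same object -> True): same = True

[10, 38, 40, 82]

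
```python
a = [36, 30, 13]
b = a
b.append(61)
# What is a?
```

After line 1: a = [36, 30, 13]
After line 2 (b = a is an alias, same object): a = [36, 30, 13], b = [36, 30, 13]
After line 3 (b.append mutates the shared list): a = [36, 30, 13, 61], b = [36, 30, 13, 61]

[36, 30, 13, 61]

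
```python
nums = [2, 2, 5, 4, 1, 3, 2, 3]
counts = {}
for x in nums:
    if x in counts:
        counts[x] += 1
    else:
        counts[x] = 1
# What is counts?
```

Initial: counts = {}, nums = [2, 2, 5, 4, 1, 3, 2, 3]
See 2: counts = {2: 1}
See 2: counts = {2: 2}
See 5: counts = {2: 2, 5: 1}
See 4: counts = {2: 2, 5: 1, 4: 1}
See 1: counts = {2: 2, 5: 1, 4: 1, 1: 1}
See 3: counts = {2: 2, 5: 1, 4: 1, 1: 1, 3: 1}
See 2: counts = {2: 3, 5: 1, 4: 1, 1: 1, 3: 1}
See 3: counts = {2: 3, 5: 1, 4: 1, 1: 1, 3: 2}

{2: 3, 5: 1, 4: 1, 1: 1, 3: 2}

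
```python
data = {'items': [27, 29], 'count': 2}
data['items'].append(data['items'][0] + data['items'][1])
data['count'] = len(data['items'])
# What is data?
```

After line 1: data = {'items': [27, 29], 'count': 2}
After line 2 (append 27 + 29 = 56): data = {'items': [27, 29, 56], 'count': 2}
After line 3 (count = len(items) = 3): data = {'items': [27, 29, 56], 'count': 3}

{'items': [27, 29, 56], 'count': 3}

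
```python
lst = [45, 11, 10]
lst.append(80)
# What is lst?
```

[45, 11, 10, 80]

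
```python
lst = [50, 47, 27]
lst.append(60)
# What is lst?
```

[50, 47, 27, 60]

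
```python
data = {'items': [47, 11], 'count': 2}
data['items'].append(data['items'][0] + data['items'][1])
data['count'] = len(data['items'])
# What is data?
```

After line 1: data = {'items': [47, 11], 'count': 2}
After line 2 (append 47 + 11 = 58): data = {'items': [47, 11, 58], 'count': 2}
After line 3 (count = len(items) = 3): data = {'items': [47, 11, 58], 'count': 3}

{'items': [47, 11, 58], 'count': 3}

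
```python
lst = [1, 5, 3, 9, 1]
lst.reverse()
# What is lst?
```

[1, 9, 3, 5, 1]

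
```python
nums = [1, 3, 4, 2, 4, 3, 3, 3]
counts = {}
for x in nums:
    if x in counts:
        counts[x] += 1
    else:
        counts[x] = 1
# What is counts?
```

Initial: counts = {}, nums = [1, 3, 4, 2, 4, 3, 3, 3]
See 1: counts = {1: 1}
See 3: counts = {1: 1, 3: 1}
See 4: counts = {1: 1, 3: 1, 4: 1}
See 2: counts = {1: 1, 3: 1, 4: 1, 2: 1}
See 4: counts = {1: 1, 3: 1, 4: 2, 2: 1}
See 3: counts = {1: 1, 3: 2, 4: 2, 2: 1}
See 3: counts = {1: 1, 3: 3, 4: 2, 2: 1}
See 3: counts = {1: 1, 3: 4, 4: 2, 2: 1}

{1: 1, 3: 4, 4: 2, 2: 1}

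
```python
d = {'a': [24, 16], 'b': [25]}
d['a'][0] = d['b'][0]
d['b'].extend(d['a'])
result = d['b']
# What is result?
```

After line 1: d = {'a': [24, 16], 'b': [25]}
After line 2 (a[0] = b[0] = 25): d = {'a': [25, 16], 'b': [25]}
After line 3 (b.extend(a) appends [25, 16]): d = {'a': [25, 16], 'b': [25, 25, 16]}
After line 4: result = d['b'] = [25, 25, 16]

[25, 25, 16]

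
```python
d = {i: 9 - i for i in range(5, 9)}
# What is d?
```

{5: 4, 6: 3, 7: 2, 8: 1}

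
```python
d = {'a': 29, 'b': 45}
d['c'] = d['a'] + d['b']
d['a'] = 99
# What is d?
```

After line 1: d = {'a': 29, 'b': 45}
After line 2 (d['c'] = 29 + 45): d = {'a': 29, 'b': 45, 'c': 74}
After line 3: d = {'a': 99, 'b': 45, 'c': 74}

{'a': 99, 'b': 45, 'c': 74}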